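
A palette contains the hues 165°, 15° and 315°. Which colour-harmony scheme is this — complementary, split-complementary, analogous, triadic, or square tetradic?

split-complementary

Sort the hues: 15°, 165°, 315°.
Successive gaps around the wheel: 150°, 150°, 60°.
Two 150° gaps and one 60° gap — a base hue opposite a pair of accents 30° either side of its complement — is the split-complementary pattern.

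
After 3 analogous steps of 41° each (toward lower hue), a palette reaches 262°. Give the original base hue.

3 steps of 41° (toward lower hue) give a net shift of −123°.
Start = end − shift: 262 + 123 = 385 → 385 − 360 = 25°

25°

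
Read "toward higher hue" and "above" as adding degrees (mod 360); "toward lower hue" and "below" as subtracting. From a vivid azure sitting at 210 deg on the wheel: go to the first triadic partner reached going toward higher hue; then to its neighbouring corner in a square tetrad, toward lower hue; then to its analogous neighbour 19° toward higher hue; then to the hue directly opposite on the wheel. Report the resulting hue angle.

+120° (triadic ↑): 210 + 120 = 330°
−90° (square ↓): 330 − 90 = 240°
+19° (analog 19° ↑): 240 + 19 = 259°
+180° (complement): 259 + 180 = 439 → 439 − 360 = 79°

79°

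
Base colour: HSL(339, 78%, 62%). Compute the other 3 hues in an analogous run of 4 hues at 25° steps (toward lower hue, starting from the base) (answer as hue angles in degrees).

314°, 289°, and 264°

Analogous hues sit every 25° along the wheel.
339 − 25 = 314°
339 − 50 = 289°
339 − 75 = 264°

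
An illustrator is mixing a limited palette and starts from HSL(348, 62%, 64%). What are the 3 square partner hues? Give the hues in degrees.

78°, 168° and 258°

A square tetradic scheme places four hues every 90°.
348 + 90 = 438 → 438 − 360 = 78°
348 + 180 = 528 → 528 − 360 = 168°
348 + 270 = 618 → 618 − 360 = 258°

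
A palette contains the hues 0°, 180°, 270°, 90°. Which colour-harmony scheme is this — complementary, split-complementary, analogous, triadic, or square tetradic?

Sort the hues: 0°, 90°, 180°, 270°.
Successive gaps around the wheel: 90°, 90°, 90°, 90°.
Four hues every 90° form a square tetradic scheme.

square tetradic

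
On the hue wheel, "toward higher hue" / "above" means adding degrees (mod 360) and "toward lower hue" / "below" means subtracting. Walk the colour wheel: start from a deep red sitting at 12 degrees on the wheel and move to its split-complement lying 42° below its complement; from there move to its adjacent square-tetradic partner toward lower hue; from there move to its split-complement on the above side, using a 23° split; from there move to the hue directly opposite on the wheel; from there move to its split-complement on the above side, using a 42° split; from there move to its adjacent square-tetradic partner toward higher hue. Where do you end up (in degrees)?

split-comp 42° ↓ +138°: 12 + 138 = 150°
square ↓ −90°: 150 − 90 = 60°
split-comp 23° ↑ +203°: 60 + 203 = 263°
complement +180°: 263 + 180 = 443 → 443 − 360 = 83°
split-comp 42° ↑ +222°: 83 + 222 = 305°
square ↑ +90°: 305 + 90 = 395 → 395 − 360 = 35°

35°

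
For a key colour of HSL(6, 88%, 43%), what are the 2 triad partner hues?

126° and 246°

6 + 120 = 126°
6 + 240 = 246°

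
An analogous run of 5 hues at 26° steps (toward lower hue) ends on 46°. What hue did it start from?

4 steps of 26° (toward lower hue) give a net shift of −104°.
Start = end − shift: 46 + 104 = 150°

150°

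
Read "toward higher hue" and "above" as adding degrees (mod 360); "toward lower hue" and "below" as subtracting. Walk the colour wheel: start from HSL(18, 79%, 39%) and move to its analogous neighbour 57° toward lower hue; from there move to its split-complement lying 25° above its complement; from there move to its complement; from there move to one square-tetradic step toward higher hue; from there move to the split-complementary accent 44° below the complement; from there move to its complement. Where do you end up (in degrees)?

18 − 57 = -39 → -39 + 360 = 321°   (analog 57° ↓)
321 + 205 = 526 → 526 − 360 = 166°   (split-comp 25° ↑)
166 + 180 = 346°   (complement)
346 + 90 = 436 → 436 − 360 = 76°   (square ↑)
76 + 136 = 212°   (split-comp 44° ↓)
212 + 180 = 392 → 392 − 360 = 32°   (complement)

32°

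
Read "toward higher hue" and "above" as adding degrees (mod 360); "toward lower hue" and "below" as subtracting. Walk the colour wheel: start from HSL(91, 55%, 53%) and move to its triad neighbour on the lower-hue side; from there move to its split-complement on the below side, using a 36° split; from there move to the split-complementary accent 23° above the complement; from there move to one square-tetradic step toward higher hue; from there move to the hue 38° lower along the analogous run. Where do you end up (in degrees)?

91 − 120 = -29 → -29 + 360 = 331°   (triadic ↓)
331 + 144 = 475 → 475 − 360 = 115°   (split-comp 36° ↓)
115 + 203 = 318°   (split-comp 23° ↑)
318 + 90 = 408 → 408 − 360 = 48°   (square ↑)
48 − 38 = 10°   (analog 38° ↓)

10°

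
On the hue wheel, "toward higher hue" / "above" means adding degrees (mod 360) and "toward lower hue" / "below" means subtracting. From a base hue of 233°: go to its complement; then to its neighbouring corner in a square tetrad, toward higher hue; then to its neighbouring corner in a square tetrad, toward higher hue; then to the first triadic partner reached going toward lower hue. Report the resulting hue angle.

+180° (complement): 233 + 180 = 413 → 413 − 360 = 53°
+90° (square ↑): 53 + 90 = 143°
+90° (square ↑): 143 + 90 = 233°
−120° (triadic ↓): 233 − 120 = 113°

113°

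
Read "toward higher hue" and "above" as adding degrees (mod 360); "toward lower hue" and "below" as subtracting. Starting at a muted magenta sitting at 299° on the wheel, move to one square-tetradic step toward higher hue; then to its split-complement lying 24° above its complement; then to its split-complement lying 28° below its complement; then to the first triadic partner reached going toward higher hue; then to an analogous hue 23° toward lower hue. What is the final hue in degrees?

+90° (square ↑): 299 + 90 = 389 → 389 − 360 = 29°
+204° (split-comp 24° ↑): 29 + 204 = 233°
+152° (split-comp 28° ↓): 233 + 152 = 385 → 385 − 360 = 25°
+120° (triadic ↑): 25 + 120 = 145°
−23° (analog 23° ↓): 145 − 23 = 122°

122°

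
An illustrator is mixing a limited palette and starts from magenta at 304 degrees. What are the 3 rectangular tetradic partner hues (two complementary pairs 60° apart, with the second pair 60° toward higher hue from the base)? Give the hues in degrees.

4°, 124°, and 184°

A rectangular tetradic uses two complementary pairs 60° apart: offsets 0°, 60°, 180°, 240°.
304 + 60 = 364 → 364 − 360 = 4°
304 + 180 = 484 → 484 − 360 = 124°
304 + 240 = 544 → 544 − 360 = 184°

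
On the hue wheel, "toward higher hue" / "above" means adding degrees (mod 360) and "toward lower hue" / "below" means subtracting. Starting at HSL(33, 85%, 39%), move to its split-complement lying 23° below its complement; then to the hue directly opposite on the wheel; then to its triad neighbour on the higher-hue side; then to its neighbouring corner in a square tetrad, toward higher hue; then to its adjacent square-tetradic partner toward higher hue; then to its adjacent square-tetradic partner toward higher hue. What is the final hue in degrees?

+157° (split-comp 23° ↓): 33 + 157 = 190°
+180° (complement): 190 + 180 = 370 → 370 − 360 = 10°
+120° (triadic ↑): 10 + 120 = 130°
+90° (square ↑): 130 + 90 = 220°
+90° (square ↑): 220 + 90 = 310°
+90° (square ↑): 310 + 90 = 400 → 400 − 360 = 40°

40°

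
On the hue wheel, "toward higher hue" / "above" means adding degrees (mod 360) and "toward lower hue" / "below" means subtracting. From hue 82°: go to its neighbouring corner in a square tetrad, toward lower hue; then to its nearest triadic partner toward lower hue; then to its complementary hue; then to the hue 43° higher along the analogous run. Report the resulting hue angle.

95°

−90° (square ↓): 82 − 90 = -8 → -8 + 360 = 352°
−120° (triadic ↓): 352 − 120 = 232°
+180° (complement): 232 + 180 = 412 → 412 − 360 = 52°
+43° (analog 43° ↑): 52 + 43 = 95°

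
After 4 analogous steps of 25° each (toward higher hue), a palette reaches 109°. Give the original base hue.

4 steps of 25° (toward higher hue) give a net shift of +100°.
Start = end − shift: 109 − 100 = 9°

9°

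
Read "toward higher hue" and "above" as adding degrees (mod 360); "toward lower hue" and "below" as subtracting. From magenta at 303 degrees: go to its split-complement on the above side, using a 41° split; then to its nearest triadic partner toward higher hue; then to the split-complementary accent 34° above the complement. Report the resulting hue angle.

+221° (split-comp 41° ↑): 303 + 221 = 524 → 524 − 360 = 164°
+120° (triadic ↑): 164 + 120 = 284°
+214° (split-comp 34° ↑): 284 + 214 = 498 → 498 − 360 = 138°

138°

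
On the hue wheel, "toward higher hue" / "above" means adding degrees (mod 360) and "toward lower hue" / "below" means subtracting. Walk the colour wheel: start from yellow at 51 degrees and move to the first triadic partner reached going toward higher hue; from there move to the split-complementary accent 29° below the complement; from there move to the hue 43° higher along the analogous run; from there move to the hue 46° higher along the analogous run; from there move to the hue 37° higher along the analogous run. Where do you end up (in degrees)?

+120° (triadic ↑): 51 + 120 = 171°
+151° (split-comp 29° ↓): 171 + 151 = 322°
+43° (analog 43° ↑): 322 + 43 = 365 → 365 − 360 = 5°
+46° (analog 46° ↑): 5 + 46 = 51°
+37° (analog 37° ↑): 51 + 37 = 88°

88°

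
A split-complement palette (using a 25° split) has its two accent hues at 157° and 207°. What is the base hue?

The accents sit 25° either side of the complement, so the complement is their short-arc midpoint on the wheel.
Short-arc midpoint of 157° and 207°: 182°.
Base is 180° from the complement: 182 − 180 = 2°

2°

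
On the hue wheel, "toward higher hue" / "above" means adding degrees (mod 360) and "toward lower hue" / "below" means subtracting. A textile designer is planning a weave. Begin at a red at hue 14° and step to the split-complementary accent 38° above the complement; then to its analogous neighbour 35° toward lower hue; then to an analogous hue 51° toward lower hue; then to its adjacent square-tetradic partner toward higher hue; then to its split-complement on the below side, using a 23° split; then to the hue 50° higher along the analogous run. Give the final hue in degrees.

83°

split-comp 38° ↑ +218°: 14 + 218 = 232°
analog 35° ↓ −35°: 232 − 35 = 197°
analog 51° ↓ −51°: 197 − 51 = 146°
square ↑ +90°: 146 + 90 = 236°
split-comp 23° ↓ +157°: 236 + 157 = 393 → 393 − 360 = 33°
analog 50° ↑ +50°: 33 + 50 = 83°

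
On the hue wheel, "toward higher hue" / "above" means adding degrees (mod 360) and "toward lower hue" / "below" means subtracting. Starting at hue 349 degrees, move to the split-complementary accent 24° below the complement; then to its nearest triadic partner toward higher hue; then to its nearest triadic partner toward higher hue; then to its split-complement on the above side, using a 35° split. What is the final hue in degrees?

split-comp 24° ↓ +156°: 349 + 156 = 505 → 505 − 360 = 145°
triadic ↑ +120°: 145 + 120 = 265°
triadic ↑ +120°: 265 + 120 = 385 → 385 − 360 = 25°
split-comp 35° ↑ +215°: 25 + 215 = 240°

240°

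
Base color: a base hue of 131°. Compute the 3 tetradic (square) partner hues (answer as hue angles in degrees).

A square tetradic scheme places four hues every 90°.
131 + 90 = 221°
131 + 180 = 311°
131 + 270 = 401 → 401 − 360 = 41°

221°, 311°, and 41°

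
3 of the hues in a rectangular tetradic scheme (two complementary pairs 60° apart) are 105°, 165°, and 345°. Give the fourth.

285°

A rectangular tetradic uses two complementary pairs 60° apart: offsets 0°, 60°, 180°, 240°.
Among {105°, 165°, 345°}, 165° and 345° are a 180° pair.
The remaining hue 105° needs its own complement: 105 + 180 = 285°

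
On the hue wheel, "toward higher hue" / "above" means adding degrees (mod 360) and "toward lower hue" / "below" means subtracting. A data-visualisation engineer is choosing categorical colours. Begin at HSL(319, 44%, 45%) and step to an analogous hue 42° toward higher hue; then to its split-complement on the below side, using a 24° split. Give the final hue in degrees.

analog 42° ↑ +42°: 319 + 42 = 361 → 361 − 360 = 1°
split-comp 24° ↓ +156°: 1 + 156 = 157°

157°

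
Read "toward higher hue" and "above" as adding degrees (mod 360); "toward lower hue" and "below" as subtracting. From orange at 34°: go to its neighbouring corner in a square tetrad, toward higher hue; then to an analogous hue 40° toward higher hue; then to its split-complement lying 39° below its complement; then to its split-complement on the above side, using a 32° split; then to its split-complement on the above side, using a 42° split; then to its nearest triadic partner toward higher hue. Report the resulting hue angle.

34 + 90 = 124°   (square ↑)
124 + 40 = 164°   (analog 40° ↑)
164 + 141 = 305°   (split-comp 39° ↓)
305 + 212 = 517 → 517 − 360 = 157°   (split-comp 32° ↑)
157 + 222 = 379 → 379 − 360 = 19°   (split-comp 42° ↑)
19 + 120 = 139°   (triadic ↑)

139°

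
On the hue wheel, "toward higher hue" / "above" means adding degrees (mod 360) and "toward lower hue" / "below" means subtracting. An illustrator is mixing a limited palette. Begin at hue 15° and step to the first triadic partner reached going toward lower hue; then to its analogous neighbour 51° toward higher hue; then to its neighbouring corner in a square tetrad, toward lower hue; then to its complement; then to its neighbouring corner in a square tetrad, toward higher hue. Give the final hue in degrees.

−120° (triadic ↓): 15 − 120 = -105 → -105 + 360 = 255°
+51° (analog 51° ↑): 255 + 51 = 306°
−90° (square ↓): 306 − 90 = 216°
+180° (complement): 216 + 180 = 396 → 396 − 360 = 36°
+90° (square ↑): 36 + 90 = 126°

126°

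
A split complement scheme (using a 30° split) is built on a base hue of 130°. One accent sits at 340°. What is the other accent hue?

280°

Split-complementary hues sit 30° either side of the complement.
Complement of the base 130°: 130 + 180 = 310°
The given accent 340° is 30° one side of 310°; the other accent sits 30° the other side: 310 − 30 = 280°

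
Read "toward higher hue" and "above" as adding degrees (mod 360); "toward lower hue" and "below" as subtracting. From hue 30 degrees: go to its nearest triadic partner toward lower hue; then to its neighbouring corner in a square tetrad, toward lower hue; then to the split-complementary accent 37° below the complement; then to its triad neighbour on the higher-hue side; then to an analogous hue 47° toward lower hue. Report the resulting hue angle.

30 − 120 = -90 → -90 + 360 = 270°   (triadic ↓)
270 − 90 = 180°   (square ↓)
180 + 143 = 323°   (split-comp 37° ↓)
323 + 120 = 443 → 443 − 360 = 83°   (triadic ↑)
83 − 47 = 36°   (analog 47° ↓)

36°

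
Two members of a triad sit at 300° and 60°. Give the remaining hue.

180°

A triad spaces three hues 120° apart.
The full set is {60°, 180°, 300°}.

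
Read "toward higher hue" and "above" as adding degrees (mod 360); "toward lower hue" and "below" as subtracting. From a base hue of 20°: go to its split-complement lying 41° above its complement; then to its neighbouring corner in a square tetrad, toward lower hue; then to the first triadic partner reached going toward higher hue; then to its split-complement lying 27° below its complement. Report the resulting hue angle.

20 + 221 = 241°   (split-comp 41° ↑)
241 − 90 = 151°   (square ↓)
151 + 120 = 271°   (triadic ↑)
271 + 153 = 424 → 424 − 360 = 64°   (split-comp 27° ↓)

64°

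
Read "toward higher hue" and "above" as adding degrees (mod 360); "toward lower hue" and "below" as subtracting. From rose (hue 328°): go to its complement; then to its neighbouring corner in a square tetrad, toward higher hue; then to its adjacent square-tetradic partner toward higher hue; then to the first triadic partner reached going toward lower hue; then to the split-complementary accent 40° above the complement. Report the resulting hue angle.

68°

328 + 180 = 508 → 508 − 360 = 148°   (complement)
148 + 90 = 238°   (square ↑)
238 + 90 = 328°   (square ↑)
328 − 120 = 208°   (triadic ↓)
208 + 220 = 428 → 428 − 360 = 68°   (split-comp 40° ↑)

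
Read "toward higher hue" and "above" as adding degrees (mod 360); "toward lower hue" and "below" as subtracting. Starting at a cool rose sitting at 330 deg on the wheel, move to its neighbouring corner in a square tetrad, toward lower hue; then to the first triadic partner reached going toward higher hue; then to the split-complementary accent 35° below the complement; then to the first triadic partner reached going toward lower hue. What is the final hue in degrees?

25°

−90° (square ↓): 330 − 90 = 240°
+120° (triadic ↑): 240 + 120 = 360 → 360 − 360 = 0°
+145° (split-comp 35° ↓): 0 + 145 = 145°
−120° (triadic ↓): 145 − 120 = 25°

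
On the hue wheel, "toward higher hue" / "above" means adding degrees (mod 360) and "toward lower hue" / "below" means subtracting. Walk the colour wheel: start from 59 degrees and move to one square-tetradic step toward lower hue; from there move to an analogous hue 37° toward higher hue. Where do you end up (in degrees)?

6°

square ↓ −90°: 59 − 90 = -31 → -31 + 360 = 329°
analog 37° ↑ +37°: 329 + 37 = 366 → 366 − 360 = 6°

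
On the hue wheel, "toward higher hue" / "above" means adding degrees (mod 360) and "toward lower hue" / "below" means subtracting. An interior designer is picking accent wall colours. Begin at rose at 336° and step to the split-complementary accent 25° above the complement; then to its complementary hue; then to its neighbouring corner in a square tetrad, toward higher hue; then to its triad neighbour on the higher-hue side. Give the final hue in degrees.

211°

+205° (split-comp 25° ↑): 336 + 205 = 541 → 541 − 360 = 181°
+180° (complement): 181 + 180 = 361 → 361 − 360 = 1°
+90° (square ↑): 1 + 90 = 91°
+120° (triadic ↑): 91 + 120 = 211°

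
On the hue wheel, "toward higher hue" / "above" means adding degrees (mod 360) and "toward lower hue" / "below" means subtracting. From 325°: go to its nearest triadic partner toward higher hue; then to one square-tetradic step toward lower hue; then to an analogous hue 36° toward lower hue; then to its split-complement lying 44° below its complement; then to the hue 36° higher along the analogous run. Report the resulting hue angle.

+120° (triadic ↑): 325 + 120 = 445 → 445 − 360 = 85°
−90° (square ↓): 85 − 90 = -5 → -5 + 360 = 355°
−36° (analog 36° ↓): 355 − 36 = 319°
+136° (split-comp 44° ↓): 319 + 136 = 455 → 455 − 360 = 95°
+36° (analog 36° ↑): 95 + 36 = 131°

131°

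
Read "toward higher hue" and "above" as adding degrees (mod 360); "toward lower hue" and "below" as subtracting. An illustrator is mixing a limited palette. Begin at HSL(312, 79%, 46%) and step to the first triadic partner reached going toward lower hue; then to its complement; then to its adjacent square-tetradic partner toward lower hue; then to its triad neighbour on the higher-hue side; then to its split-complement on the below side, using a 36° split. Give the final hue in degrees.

186°

−120° (triadic ↓): 312 − 120 = 192°
+180° (complement): 192 + 180 = 372 → 372 − 360 = 12°
−90° (square ↓): 12 − 90 = -78 → -78 + 360 = 282°
+120° (triadic ↑): 282 + 120 = 402 → 402 − 360 = 42°
+144° (split-comp 36° ↓): 42 + 144 = 186°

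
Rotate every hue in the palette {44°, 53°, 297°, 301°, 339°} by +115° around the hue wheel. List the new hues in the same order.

44 + 115 = 159°
53 + 115 = 168°
297 + 115 = 412 → 412 − 360 = 52°
301 + 115 = 416 → 416 − 360 = 56°
339 + 115 = 454 → 454 − 360 = 94°

159°, 168°, 52°, 56°, 94°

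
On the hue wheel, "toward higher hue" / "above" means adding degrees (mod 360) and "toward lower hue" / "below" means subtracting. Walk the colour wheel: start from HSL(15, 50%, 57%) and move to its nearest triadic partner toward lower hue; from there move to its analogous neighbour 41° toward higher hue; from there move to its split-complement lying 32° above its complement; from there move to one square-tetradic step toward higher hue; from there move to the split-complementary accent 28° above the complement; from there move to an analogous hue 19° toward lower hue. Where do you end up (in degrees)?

15 − 120 = -105 → -105 + 360 = 255°   (triadic ↓)
255 + 41 = 296°   (analog 41° ↑)
296 + 212 = 508 → 508 − 360 = 148°   (split-comp 32° ↑)
148 + 90 = 238°   (square ↑)
238 + 208 = 446 → 446 − 360 = 86°   (split-comp 28° ↑)
86 − 19 = 67°   (analog 19° ↓)

67°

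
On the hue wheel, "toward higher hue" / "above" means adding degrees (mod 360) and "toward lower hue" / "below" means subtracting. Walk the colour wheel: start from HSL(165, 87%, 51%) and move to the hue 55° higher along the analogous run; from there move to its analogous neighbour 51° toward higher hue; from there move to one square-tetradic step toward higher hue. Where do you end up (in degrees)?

1°

analog 55° ↑ +55°: 165 + 55 = 220°
analog 51° ↑ +51°: 220 + 51 = 271°
square ↑ +90°: 271 + 90 = 361 → 361 − 360 = 1°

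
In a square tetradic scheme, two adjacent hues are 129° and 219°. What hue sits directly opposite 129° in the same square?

A square tetradic scheme places four hues 90° apart; opposite corners are 180° apart.
129 + 180 = 309°

309°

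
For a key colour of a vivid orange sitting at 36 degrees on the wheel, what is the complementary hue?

The complement sits 180° across the wheel.
36 + 180 = 216°

216°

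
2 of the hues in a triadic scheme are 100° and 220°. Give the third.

340°

A triad places three hues 120° apart.
The full set through 100° is {100°, 220°, 340°}.
Given {100°, 220°}, the missing hue is 340°.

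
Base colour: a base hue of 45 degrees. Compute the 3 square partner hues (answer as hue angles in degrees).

135°, 225° and 315°

A square tetradic scheme places four hues every 90°.
45 + 90 = 135°
45 + 180 = 225°
45 + 270 = 315°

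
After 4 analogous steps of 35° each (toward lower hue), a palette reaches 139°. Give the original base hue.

279°

4 steps of 35° (toward lower hue) give a net shift of −140°.
Start = end − shift: 139 + 140 = 279°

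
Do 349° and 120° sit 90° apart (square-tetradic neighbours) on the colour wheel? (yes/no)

Angular distance: |349 − 120| = 229; shorter arc = 360 − 229 = 131°.
90° apart (square-tetradic neighbours) requires 90°.

no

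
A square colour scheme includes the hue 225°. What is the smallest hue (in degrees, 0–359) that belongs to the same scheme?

A square tetradic scheme places four hues every 90°.
The full set through 225° is {45°, 135°, 225°, 315°}.

45°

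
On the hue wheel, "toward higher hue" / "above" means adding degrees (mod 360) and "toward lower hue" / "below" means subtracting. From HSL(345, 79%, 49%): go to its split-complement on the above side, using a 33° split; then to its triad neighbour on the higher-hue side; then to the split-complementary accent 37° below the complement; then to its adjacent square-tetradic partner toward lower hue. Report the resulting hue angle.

345 + 213 = 558 → 558 − 360 = 198°   (split-comp 33° ↑)
198 + 120 = 318°   (triadic ↑)
318 + 143 = 461 → 461 − 360 = 101°   (split-comp 37° ↓)
101 − 90 = 11°   (square ↓)

11°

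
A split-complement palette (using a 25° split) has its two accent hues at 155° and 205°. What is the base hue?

The accents sit 25° either side of the complement, so the complement is their short-arc midpoint on the wheel.
Short-arc midpoint of 155° and 205°: 180°.
Base is 180° from the complement: 180 − 180 = 0°

0°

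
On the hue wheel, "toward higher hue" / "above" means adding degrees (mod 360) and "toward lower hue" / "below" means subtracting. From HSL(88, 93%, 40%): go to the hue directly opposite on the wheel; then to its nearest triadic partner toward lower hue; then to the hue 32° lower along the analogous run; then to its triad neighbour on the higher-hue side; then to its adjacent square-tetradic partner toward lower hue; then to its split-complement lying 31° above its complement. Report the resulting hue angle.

357°

+180° (complement): 88 + 180 = 268°
−120° (triadic ↓): 268 − 120 = 148°
−32° (analog 32° ↓): 148 − 32 = 116°
+120° (triadic ↑): 116 + 120 = 236°
−90° (square ↓): 236 − 90 = 146°
+211° (split-comp 31° ↑): 146 + 211 = 357°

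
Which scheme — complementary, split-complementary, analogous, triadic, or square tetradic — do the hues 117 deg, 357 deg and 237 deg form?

triadic

Sort the hues: 117°, 237°, 357°.
Successive gaps around the wheel: 120°, 120°, 120°.
Three hues equally spaced 120° apart form a triad.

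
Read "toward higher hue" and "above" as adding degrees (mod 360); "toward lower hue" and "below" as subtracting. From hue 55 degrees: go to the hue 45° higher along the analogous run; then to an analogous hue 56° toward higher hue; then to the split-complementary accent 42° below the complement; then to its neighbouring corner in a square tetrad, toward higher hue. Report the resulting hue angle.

24°

55 + 45 = 100°   (analog 45° ↑)
100 + 56 = 156°   (analog 56° ↑)
156 + 138 = 294°   (split-comp 42° ↓)
294 + 90 = 384 → 384 − 360 = 24°   (square ↑)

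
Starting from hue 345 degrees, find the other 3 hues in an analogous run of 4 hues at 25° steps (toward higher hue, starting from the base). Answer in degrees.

Analogous hues sit every 25° along the wheel.
345 + 25 = 370 → 370 − 360 = 10°
345 + 50 = 395 → 395 − 360 = 35°
345 + 75 = 420 → 420 − 360 = 60°

10°, 35°, 60°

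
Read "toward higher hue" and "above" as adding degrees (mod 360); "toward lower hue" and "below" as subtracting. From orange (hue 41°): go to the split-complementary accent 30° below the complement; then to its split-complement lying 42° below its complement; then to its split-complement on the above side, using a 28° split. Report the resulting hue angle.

177°

+150° (split-comp 30° ↓): 41 + 150 = 191°
+138° (split-comp 42° ↓): 191 + 138 = 329°
+208° (split-comp 28° ↑): 329 + 208 = 537 → 537 − 360 = 177°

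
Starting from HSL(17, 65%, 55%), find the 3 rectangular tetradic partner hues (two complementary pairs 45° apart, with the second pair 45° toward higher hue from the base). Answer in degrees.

62°, 197°, 242°

A rectangular tetradic uses two complementary pairs 45° apart: offsets 0°, 45°, 180°, 225°.
17 + 45 = 62°
17 + 180 = 197°
17 + 225 = 242°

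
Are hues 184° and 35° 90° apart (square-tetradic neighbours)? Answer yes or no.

Angular distance: |184 − 35| = 149 = 149°.
90° apart (square-tetradic neighbours) requires 90°.

no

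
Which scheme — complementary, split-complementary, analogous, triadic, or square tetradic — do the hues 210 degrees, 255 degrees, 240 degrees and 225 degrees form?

Sort the hues: 210°, 225°, 240°, 255°.
Successive gaps around the wheel: 15°, 15°, 15°, 315°.
A run of hues at equal small steps (15°) with one large closing gap is an analogous group.

analogous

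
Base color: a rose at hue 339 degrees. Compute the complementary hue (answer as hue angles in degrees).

The complement sits 180° across the wheel.
339 + 180 = 519 → 519 − 360 = 159°

159°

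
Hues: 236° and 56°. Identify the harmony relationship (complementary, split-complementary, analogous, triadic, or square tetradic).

Sort the hues: 56°, 236°.
Successive gaps around the wheel: 180°, 180°.
Two hues 180° apart are complementary.

complementary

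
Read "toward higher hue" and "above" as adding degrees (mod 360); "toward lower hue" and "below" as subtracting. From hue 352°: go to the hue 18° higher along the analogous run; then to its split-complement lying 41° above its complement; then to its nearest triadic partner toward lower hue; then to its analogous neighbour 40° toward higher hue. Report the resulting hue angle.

+18° (analog 18° ↑): 352 + 18 = 370 → 370 − 360 = 10°
+221° (split-comp 41° ↑): 10 + 221 = 231°
−120° (triadic ↓): 231 − 120 = 111°
+40° (analog 40° ↑): 111 + 40 = 151°

151°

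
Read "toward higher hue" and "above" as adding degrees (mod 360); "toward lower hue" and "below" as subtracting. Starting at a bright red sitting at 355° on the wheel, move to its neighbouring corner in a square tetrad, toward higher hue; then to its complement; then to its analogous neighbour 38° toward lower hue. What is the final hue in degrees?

227°

+90° (square ↑): 355 + 90 = 445 → 445 − 360 = 85°
+180° (complement): 85 + 180 = 265°
−38° (analog 38° ↓): 265 − 38 = 227°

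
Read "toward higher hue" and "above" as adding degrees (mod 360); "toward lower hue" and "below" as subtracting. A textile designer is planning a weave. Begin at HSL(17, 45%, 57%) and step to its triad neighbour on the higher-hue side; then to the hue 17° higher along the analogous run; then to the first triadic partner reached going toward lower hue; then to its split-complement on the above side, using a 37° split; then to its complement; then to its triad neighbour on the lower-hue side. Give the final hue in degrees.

triadic ↑ +120°: 17 + 120 = 137°
analog 17° ↑ +17°: 137 + 17 = 154°
triadic ↓ −120°: 154 − 120 = 34°
split-comp 37° ↑ +217°: 34 + 217 = 251°
complement +180°: 251 + 180 = 431 → 431 − 360 = 71°
triadic ↓ −120°: 71 − 120 = -49 → -49 + 360 = 311°

311°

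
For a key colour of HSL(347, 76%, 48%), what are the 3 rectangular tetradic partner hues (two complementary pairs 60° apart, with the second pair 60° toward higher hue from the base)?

47°, 167°, 227°

A rectangular tetradic uses two complementary pairs 60° apart: offsets 0°, 60°, 180°, 240°.
347 + 60 = 407 → 407 − 360 = 47°
347 + 180 = 527 → 527 − 360 = 167°
347 + 240 = 587 → 587 − 360 = 227°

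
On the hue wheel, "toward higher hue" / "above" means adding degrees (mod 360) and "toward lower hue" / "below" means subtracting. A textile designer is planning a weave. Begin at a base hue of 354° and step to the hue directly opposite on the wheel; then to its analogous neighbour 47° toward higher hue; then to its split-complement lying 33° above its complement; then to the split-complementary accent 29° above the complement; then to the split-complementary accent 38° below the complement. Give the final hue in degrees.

65°

complement +180°: 354 + 180 = 534 → 534 − 360 = 174°
analog 47° ↑ +47°: 174 + 47 = 221°
split-comp 33° ↑ +213°: 221 + 213 = 434 → 434 − 360 = 74°
split-comp 29° ↑ +209°: 74 + 209 = 283°
split-comp 38° ↓ +142°: 283 + 142 = 425 → 425 − 360 = 65°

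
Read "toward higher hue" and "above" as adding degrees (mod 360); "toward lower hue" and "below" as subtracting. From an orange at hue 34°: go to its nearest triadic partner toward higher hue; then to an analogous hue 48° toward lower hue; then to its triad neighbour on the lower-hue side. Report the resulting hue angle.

+120° (triadic ↑): 34 + 120 = 154°
−48° (analog 48° ↓): 154 − 48 = 106°
−120° (triadic ↓): 106 − 120 = -14 → -14 + 360 = 346°

346°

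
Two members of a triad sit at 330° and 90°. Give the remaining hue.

210°

A triad spaces three hues 120° apart.
The full set is {90°, 210°, 330°}.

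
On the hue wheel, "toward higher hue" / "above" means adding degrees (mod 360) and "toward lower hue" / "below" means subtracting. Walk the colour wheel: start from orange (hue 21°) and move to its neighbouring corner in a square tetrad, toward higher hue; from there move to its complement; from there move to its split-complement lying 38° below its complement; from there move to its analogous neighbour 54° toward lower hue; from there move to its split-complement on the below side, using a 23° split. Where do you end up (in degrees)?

176°

21 + 90 = 111°   (square ↑)
111 + 180 = 291°   (complement)
291 + 142 = 433 → 433 − 360 = 73°   (split-comp 38° ↓)
73 − 54 = 19°   (analog 54° ↓)
19 + 157 = 176°   (split-comp 23° ↓)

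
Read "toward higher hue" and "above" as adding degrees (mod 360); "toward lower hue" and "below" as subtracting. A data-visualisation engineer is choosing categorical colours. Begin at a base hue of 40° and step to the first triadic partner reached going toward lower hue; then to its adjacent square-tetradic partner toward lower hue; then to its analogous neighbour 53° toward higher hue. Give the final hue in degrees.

243°

−120° (triadic ↓): 40 − 120 = -80 → -80 + 360 = 280°
−90° (square ↓): 280 − 90 = 190°
+53° (analog 53° ↑): 190 + 53 = 243°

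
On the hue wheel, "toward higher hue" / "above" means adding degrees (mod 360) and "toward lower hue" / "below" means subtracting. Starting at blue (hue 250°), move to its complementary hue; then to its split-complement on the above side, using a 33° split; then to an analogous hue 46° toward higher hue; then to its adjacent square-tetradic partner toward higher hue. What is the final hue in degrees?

complement +180°: 250 + 180 = 430 → 430 − 360 = 70°
split-comp 33° ↑ +213°: 70 + 213 = 283°
analog 46° ↑ +46°: 283 + 46 = 329°
square ↑ +90°: 329 + 90 = 419 → 419 − 360 = 59°

59°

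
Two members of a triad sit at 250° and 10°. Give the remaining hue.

130°

A triad spaces three hues 120° apart.
The full set is {10°, 130°, 250°}.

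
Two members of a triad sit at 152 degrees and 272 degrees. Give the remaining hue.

32°

A triad spaces three hues 120° apart.
The full set is {32°, 152°, 272°}.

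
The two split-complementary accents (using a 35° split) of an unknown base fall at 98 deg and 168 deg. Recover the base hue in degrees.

The accents sit 35° either side of the complement, so the complement is their short-arc midpoint on the wheel.
Short-arc midpoint of 98° and 168°: 133°.
Base is 180° from the complement: 133 − 180 = -47 → -47 + 360 = 313°

313°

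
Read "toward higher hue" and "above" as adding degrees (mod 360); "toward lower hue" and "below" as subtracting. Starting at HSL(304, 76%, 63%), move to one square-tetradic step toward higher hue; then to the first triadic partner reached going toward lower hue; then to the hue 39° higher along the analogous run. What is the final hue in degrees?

313°

square ↑ +90°: 304 + 90 = 394 → 394 − 360 = 34°
triadic ↓ −120°: 34 − 120 = -86 → -86 + 360 = 274°
analog 39° ↑ +39°: 274 + 39 = 313°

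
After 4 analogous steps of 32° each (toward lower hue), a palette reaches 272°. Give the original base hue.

4 steps of 32° (toward lower hue) give a net shift of −128°.
Start = end − shift: 272 + 128 = 400 → 400 − 360 = 40°

40°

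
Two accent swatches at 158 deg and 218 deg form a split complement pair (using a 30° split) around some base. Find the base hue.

The accents sit 30° either side of the complement, so the complement is their short-arc midpoint on the wheel.
Short-arc midpoint of 158° and 218°: 188°.
Base is 180° from the complement: 188 − 180 = 8°

8°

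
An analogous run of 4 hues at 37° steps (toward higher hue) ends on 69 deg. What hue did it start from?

3 steps of 37° (toward higher hue) give a net shift of +111°.
Start = end − shift: 69 − 111 = -42 → -42 + 360 = 318°

318°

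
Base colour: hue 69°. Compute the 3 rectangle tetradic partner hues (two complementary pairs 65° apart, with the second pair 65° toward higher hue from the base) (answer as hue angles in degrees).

A rectangular tetradic uses two complementary pairs 65° apart: offsets 0°, 65°, 180°, 245°.
69 + 65 = 134°
69 + 180 = 249°
69 + 245 = 314°

134°, 249° and 314°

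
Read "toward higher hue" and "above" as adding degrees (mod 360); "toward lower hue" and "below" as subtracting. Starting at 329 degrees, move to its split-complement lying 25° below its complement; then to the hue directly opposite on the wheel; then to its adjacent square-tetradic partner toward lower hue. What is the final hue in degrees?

split-comp 25° ↓ +155°: 329 + 155 = 484 → 484 − 360 = 124°
complement +180°: 124 + 180 = 304°
square ↓ −90°: 304 − 90 = 214°

214°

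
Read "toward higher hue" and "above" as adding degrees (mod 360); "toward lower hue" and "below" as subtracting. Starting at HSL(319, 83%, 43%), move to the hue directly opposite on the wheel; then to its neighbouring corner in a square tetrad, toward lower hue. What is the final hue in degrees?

319 + 180 = 499 → 499 − 360 = 139°   (complement)
139 − 90 = 49°   (square ↓)

49°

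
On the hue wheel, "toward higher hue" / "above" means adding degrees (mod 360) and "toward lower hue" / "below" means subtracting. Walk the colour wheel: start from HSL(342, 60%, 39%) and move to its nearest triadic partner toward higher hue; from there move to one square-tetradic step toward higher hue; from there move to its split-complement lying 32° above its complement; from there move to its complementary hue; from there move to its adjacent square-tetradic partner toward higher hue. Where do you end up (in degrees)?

314°

+120° (triadic ↑): 342 + 120 = 462 → 462 − 360 = 102°
+90° (square ↑): 102 + 90 = 192°
+212° (split-comp 32° ↑): 192 + 212 = 404 → 404 − 360 = 44°
+180° (complement): 44 + 180 = 224°
+90° (square ↑): 224 + 90 = 314°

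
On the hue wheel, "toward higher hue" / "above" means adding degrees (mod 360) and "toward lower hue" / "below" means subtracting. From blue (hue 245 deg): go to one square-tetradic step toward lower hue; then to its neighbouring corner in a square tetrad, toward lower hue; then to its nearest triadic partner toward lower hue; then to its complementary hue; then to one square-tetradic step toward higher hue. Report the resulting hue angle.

square ↓ −90°: 245 − 90 = 155°
square ↓ −90°: 155 − 90 = 65°
triadic ↓ −120°: 65 − 120 = -55 → -55 + 360 = 305°
complement +180°: 305 + 180 = 485 → 485 − 360 = 125°
square ↑ +90°: 125 + 90 = 215°

215°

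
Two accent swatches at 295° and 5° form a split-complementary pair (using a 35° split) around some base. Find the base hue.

150°

The accents sit 35° either side of the complement, so the complement is their short-arc midpoint on the wheel.
Short-arc midpoint of 295° and 5°: 330°.
Base is 180° from the complement: 330 − 180 = 150°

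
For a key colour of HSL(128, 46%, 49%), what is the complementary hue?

128 + 180 = 308°

308°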